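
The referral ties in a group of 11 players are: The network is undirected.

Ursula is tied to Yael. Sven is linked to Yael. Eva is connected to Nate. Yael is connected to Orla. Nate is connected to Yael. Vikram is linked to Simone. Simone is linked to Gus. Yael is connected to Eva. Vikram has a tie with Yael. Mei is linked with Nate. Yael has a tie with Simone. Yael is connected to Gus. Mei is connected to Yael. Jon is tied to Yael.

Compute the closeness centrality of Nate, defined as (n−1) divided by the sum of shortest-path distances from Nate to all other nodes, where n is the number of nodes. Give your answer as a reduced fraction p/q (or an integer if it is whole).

Distances from Nate: Eva:1, Gus:2, Jon:2, Mei:1, Orla:2, Simone:2, Sven:2, Ursula:2, Vikram:2, Yael:1. Sum = 17.
n = 11, so closeness = 10/17.

10/17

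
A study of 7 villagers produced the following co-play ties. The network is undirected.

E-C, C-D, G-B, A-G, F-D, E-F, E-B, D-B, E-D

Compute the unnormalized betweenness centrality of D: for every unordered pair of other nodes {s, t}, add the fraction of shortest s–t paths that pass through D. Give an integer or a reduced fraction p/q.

7/2

Pairs whose geodesics pass through D — G–F: 1/2; G–C: 1/2; A–F: 1/2; A–C: 1/2; F–C: 1/2; F–B: 1/2; C–B: 1/2.
All other pairs contribute 0.
Summing the contributions gives betweenness(D) = 7/2.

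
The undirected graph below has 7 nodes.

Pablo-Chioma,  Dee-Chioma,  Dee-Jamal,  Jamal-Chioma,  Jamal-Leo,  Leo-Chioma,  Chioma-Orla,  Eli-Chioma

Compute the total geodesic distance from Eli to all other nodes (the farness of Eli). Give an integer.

Distances from Eli: Chioma:1, Dee:2, Jamal:2, Leo:2, Orla:2, Pablo:2.
Sum = 1 + 2 + 2 + 2 + 2 + 2 = 11.

11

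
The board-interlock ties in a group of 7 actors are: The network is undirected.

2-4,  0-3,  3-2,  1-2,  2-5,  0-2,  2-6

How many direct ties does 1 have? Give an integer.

1

1 is directly tied to 2. That is 1 neighbor, so the degree of 1 is 1.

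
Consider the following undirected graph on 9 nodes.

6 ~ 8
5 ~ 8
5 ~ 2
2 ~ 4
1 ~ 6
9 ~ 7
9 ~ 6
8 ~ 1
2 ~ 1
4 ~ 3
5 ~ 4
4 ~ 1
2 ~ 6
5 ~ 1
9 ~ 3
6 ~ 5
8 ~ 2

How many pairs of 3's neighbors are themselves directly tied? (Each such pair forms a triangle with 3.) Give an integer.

0

3's neighbors are 4 and 9, but none of them are tied to each other, so no triangle contains 3.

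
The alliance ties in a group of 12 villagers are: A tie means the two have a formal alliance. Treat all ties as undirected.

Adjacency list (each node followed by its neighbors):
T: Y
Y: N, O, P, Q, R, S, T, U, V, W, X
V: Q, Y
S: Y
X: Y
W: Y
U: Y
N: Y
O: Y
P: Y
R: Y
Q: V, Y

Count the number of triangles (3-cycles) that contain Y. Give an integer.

1

Y's neighbors: N, O, P, Q, R, S, T, U, V, W, and X.
Neighbor pairs that are themselves tied: Y–Q–V. Each forms one triangle with Y, for 1 in total.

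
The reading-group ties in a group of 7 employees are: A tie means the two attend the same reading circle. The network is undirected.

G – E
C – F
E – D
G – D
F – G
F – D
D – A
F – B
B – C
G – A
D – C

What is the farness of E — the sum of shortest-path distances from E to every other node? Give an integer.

Distances from E: A:2, B:3, C:2, D:1, F:2, G:1.
Sum = 2 + 3 + 2 + 1 + 2 + 1 = 11.

11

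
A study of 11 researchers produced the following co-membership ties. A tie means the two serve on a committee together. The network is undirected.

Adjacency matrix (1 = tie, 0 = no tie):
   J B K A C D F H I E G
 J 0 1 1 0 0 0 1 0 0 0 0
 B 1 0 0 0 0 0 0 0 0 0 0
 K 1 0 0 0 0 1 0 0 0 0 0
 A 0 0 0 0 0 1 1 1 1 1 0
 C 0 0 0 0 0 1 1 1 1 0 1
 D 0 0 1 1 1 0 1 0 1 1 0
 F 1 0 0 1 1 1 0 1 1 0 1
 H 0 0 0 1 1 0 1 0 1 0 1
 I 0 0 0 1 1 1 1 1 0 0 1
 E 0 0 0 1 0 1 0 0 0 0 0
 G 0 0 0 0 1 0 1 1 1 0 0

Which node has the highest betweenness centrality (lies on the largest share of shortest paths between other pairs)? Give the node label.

Unnormalized betweenness of each node: A:217/60, B:0, C:6/5, D:152/15, E:0, F:221/15, G:0, H:3/4, I:39/20, J:199/20, K:5/3.
F has the largest value, 221/15, making it the main broker — the node through which the most shortest paths run.

F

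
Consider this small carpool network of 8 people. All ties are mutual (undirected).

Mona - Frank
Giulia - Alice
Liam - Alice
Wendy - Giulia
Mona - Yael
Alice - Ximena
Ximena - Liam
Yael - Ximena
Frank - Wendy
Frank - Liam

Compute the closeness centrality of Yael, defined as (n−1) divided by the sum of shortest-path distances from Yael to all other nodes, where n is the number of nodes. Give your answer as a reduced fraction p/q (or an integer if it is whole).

1/2

Distances from Yael: Alice:2, Frank:2, Giulia:3, Liam:2, Mona:1, Wendy:3, Ximena:1. Sum = 14.
n = 8, so closeness = 7/14 = 1/2.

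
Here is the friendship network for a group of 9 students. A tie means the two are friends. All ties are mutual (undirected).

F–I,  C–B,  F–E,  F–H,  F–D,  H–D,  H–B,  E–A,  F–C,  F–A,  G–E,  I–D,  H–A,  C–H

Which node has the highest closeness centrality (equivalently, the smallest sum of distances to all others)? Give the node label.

Farness (sum of distances to all others) for each node — A:13, B:18, C:14, D:14, E:14, F:10, G:21, H:12, I:16.
The smallest farness is 10, for F, so F has the highest closeness.

F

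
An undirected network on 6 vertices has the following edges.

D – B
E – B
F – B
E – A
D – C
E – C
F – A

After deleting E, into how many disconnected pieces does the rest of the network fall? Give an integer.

1

E's neighbors (A, B, and C) remain reachable from one another through other ties, so the rest of the network stays in one piece.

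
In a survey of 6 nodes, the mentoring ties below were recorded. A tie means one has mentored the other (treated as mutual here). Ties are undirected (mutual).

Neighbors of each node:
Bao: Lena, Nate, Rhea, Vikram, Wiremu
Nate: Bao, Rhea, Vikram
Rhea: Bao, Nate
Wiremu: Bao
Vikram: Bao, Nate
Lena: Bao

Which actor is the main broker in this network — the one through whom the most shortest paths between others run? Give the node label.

Bao

Unnormalized betweenness of each node: Bao:15/2, Lena:0, Nate:1/2, Rhea:0, Vikram:0, Wiremu:0.
Bao has the largest value, 15/2, making it the main broker — the node through which the most shortest paths run.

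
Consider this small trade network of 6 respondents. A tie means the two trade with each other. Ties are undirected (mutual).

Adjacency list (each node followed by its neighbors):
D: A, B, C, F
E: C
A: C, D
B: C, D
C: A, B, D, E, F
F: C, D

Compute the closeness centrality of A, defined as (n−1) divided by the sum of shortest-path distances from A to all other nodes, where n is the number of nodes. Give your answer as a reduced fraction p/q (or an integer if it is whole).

5/8

Distances from A: B:2, C:1, D:1, E:2, F:2. Sum = 8.
n = 6, so closeness = 5/8.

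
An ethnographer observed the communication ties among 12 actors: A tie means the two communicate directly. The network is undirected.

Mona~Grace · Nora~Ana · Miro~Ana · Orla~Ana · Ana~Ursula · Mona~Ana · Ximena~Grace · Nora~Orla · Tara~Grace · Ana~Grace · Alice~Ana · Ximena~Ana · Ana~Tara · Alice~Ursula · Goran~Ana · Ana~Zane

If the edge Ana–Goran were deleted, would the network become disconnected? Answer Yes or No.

Yes

Without the Ana–Goran edge there is no alternate route between Ana and Goran, so the network disconnects. It is a bridge.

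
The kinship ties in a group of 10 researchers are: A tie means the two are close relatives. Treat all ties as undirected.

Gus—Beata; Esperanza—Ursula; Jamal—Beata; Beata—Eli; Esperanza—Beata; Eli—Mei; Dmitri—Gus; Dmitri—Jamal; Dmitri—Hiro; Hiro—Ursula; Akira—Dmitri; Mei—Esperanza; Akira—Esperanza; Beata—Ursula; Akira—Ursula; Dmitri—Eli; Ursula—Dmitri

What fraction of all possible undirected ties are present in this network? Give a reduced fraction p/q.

There are 17 edges and 10 nodes, so the maximum possible is C(10,2) = 45.
Density = 17/45.

17/45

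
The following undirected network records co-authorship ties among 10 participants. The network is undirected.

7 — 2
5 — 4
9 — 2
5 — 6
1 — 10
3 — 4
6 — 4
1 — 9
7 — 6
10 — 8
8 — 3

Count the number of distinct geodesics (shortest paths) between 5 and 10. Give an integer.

1

The shortest distance is 4, and the only length-4 path is 5–4–3–8–10. So there is exactly 1 shortest path.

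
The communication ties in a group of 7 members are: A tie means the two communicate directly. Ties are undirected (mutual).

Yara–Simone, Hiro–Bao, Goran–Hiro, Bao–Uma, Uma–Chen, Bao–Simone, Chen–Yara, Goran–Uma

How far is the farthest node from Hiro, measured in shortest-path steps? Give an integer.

Distances from Hiro: Bao:1, Chen:3, Goran:1, Simone:2, Uma:2, Yara:3.
The largest is 3 (to Chen and Yara), so the eccentricity of Hiro is 3.

3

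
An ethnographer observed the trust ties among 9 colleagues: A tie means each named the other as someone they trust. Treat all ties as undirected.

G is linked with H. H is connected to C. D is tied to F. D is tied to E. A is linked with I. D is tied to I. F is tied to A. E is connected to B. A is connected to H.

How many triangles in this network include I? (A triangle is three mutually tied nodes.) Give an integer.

I's neighbors are A and D, but none of them are tied to each other, so no triangle contains I.

0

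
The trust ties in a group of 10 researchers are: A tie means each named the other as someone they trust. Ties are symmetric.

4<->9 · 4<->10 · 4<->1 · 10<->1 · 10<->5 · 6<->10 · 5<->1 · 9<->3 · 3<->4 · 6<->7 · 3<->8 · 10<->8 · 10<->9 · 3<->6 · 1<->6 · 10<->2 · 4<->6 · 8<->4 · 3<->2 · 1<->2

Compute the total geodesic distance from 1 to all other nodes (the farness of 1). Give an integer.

13

Distances from 1: 2:1, 3:2, 4:1, 5:1, 6:1, 7:2, 8:2, 9:2, 10:1.
Sum = 1 + 2 + 1 + 1 + 1 + 2 + 2 + 2 + 1 = 13.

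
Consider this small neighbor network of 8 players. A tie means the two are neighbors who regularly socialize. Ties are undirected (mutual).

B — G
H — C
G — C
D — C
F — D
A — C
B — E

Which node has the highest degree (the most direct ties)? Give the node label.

C

Degrees — A:1, B:2, C:4, D:2, E:1, F:1, G:2, H:1.
The maximum is 4, attained only by C.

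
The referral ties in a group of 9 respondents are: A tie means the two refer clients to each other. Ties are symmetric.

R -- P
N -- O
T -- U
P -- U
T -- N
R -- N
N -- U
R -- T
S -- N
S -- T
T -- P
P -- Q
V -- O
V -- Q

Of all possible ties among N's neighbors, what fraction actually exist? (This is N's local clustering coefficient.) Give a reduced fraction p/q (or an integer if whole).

N's neighbors: O, R, S, T, and U (k = 5).
Possible neighbor pairs: C(5,2) = 10. Edges among them: R–T, S–T, T–U → e = 3.
Clustering(N) = 3/10.

3/10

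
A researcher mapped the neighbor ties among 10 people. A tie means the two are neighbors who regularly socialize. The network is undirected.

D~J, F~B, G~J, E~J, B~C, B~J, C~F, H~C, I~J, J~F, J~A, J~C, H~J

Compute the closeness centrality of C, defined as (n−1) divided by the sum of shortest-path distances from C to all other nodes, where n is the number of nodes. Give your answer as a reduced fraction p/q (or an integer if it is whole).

9/14

Distances from C: A:2, B:1, D:2, E:2, F:1, G:2, H:1, I:2, J:1. Sum = 14.
n = 10, so closeness = 9/14.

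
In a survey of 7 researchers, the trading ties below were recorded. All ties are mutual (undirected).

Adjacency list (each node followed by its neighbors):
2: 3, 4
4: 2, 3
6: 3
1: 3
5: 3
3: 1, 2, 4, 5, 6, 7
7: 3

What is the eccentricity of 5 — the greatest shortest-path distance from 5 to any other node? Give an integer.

Distances from 5: 1:2, 2:2, 3:1, 4:2, 6:2, 7:2.
The largest is 2 (to 7, 1, 2, 4, and 6), so the eccentricity of 5 is 2.

2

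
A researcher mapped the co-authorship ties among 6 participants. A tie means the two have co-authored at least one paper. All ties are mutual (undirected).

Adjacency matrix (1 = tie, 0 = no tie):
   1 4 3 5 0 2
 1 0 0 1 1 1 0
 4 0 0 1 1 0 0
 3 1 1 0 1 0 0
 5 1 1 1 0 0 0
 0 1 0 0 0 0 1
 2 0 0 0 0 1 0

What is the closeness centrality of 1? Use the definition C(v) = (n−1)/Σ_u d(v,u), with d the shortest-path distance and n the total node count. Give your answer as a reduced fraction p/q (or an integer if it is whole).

5/7

Distances from 1: 0:1, 2:2, 3:1, 4:2, 5:1. Sum = 7.
n = 6, so closeness = 5/7.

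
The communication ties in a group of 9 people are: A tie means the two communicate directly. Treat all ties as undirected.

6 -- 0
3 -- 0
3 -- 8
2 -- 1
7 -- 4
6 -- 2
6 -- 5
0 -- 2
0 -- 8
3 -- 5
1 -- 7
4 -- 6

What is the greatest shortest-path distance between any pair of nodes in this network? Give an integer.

Eccentricity of each node (its greatest distance to any other): 0:3, 1:3, 2:2, 3:4, 4:3, 5:3, 6:2, 7:4, 8:4.
The maximum eccentricity is 4, realized for instance by the pair 8–7 via 8 – 0 – 6 – 4 – 7. So the diameter is 4.

4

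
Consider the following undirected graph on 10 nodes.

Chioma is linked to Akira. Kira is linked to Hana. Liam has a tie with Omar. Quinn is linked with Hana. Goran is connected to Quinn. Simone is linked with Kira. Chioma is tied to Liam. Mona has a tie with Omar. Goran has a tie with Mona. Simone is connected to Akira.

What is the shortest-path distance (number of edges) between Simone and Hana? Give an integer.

One shortest route is Simone – Kira – Hana, which uses 2 edges, and Simone and Hana are not directly tied, so nothing shorter exists. So d(Simone,Hana) = 2.

2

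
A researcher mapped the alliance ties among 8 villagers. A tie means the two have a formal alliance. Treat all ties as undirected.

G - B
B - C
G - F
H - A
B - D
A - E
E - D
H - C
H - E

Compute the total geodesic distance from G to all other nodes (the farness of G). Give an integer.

Distances from G: A:4, B:1, C:2, D:2, E:3, F:1, H:3.
Sum = 4 + 1 + 2 + 2 + 3 + 1 + 3 = 16.

16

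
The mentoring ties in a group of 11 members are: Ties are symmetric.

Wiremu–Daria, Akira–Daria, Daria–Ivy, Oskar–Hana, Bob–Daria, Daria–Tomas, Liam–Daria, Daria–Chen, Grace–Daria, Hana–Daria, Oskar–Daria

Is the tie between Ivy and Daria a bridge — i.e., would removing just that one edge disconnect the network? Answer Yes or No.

Without the Ivy–Daria edge there is no alternate route between Ivy and Daria, so the network disconnects. It is a bridge.

Yes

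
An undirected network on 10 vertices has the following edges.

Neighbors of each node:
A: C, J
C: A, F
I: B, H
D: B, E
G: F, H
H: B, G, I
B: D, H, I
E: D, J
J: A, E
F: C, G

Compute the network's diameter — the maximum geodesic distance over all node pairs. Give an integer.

Eccentricity of each node (its greatest distance to any other): A:5, B:4, C:4, D:4, E:4, F:4, G:4, H:4, I:5, J:4.
The maximum eccentricity is 5, realized for instance by the pair I–A via I – H – G – F – C – A. So the diameter is 5.

5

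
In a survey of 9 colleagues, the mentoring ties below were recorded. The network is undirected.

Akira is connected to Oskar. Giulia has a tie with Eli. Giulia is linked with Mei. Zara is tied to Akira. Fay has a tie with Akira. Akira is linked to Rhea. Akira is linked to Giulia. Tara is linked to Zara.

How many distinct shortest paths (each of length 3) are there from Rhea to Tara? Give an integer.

1

The shortest distance is 3, and the only length-3 path is Rhea–Akira–Zara–Tara. So there is exactly 1 shortest path.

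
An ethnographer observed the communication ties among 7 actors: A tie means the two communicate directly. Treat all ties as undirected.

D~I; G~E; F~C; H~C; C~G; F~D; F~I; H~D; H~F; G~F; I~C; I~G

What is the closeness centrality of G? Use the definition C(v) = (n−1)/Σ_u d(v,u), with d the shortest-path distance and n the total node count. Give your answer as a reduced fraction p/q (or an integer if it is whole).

Distances from G: C:1, D:2, E:1, F:1, H:2, I:1. Sum = 8.
n = 7, so closeness = 6/8 = 3/4.

3/4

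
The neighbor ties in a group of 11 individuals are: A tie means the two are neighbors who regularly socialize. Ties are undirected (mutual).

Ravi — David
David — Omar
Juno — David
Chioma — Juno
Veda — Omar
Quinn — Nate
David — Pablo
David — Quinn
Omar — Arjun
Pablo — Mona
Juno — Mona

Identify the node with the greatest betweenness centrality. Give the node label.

David

Unnormalized betweenness of each node: Arjun:0, Chioma:0, David:36, Juno:25/2, Mona:1, Nate:0, Omar:17, Pablo:7/2, Quinn:9, Ravi:0, Veda:0.
David has the largest value, 36, making it the main broker — the node through which the most shortest paths run.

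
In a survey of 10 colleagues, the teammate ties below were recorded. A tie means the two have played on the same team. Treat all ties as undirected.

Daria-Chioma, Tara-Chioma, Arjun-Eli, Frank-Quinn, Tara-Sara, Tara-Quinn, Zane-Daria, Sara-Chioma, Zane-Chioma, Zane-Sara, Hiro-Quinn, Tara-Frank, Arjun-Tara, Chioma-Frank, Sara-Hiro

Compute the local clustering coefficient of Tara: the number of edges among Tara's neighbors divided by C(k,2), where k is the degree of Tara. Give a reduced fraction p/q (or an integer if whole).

Tara's neighbors: Arjun, Chioma, Frank, Quinn, and Sara (k = 5).
Possible neighbor pairs: C(5,2) = 10. Edges among them: Chioma–Frank, Chioma–Sara, Frank–Quinn → e = 3.
Clustering(Tara) = 3/10.

3/10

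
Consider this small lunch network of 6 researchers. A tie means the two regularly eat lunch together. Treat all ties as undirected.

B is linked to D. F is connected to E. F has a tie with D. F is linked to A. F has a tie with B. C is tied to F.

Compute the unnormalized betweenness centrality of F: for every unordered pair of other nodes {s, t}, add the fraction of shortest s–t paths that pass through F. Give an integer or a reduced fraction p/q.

9

Pairs whose geodesics pass through F — E–B: 1; E–A: 1; E–C: 1; E–D: 1; B–A: 1; B–C: 1; A–C: 1; A–D: 1; C–D: 1.
All other pairs contribute 0.
Summing the contributions gives betweenness(F) = 9.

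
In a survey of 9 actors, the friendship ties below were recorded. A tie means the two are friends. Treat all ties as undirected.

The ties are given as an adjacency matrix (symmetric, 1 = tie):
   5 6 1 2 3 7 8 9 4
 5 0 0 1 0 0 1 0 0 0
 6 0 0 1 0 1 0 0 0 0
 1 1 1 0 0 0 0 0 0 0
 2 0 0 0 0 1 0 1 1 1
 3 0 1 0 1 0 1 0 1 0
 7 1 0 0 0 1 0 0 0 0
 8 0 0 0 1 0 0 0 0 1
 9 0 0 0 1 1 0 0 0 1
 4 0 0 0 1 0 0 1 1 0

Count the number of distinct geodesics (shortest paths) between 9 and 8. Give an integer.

2

The shortest distance is 2. The length-2 paths are: 9–4–8; 9–2–8.
That gives 2 distinct shortest paths.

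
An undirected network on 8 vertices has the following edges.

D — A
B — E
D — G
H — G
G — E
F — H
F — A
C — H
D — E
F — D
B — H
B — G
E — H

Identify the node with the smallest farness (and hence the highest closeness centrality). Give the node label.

H

Farness (sum of distances to all others) for each node — A:14, B:12, C:15, D:11, E:10, F:11, G:10, H:9.
The smallest farness is 9, for H, so H has the highest closeness.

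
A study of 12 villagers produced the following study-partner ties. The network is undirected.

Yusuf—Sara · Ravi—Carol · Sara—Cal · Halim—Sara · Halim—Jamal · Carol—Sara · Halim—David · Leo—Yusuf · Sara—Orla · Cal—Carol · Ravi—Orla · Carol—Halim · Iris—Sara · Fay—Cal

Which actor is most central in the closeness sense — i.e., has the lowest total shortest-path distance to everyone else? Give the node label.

Farness (sum of distances to all others) for each node — Cal:22, Carol:19, David:30, Fay:32, Halim:20, Iris:26, Jamal:30, Leo:34, Orla:24, Ravi:27, Sara:16, Yusuf:24.
The smallest farness is 16, for Sara, so Sara has the highest closeness.

Sara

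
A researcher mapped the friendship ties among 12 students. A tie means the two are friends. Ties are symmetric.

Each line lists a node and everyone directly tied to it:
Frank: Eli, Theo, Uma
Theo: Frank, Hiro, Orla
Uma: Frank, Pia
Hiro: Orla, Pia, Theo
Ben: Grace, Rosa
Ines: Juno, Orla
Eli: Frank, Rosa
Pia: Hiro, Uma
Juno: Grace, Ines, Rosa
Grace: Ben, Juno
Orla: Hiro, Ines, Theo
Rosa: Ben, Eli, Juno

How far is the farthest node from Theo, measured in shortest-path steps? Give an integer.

Distances from Theo: Ben:4, Eli:2, Frank:1, Grace:4, Hiro:1, Ines:2, Juno:3, Orla:1, Pia:2, Rosa:3, Uma:2.
The largest is 4 (to Ben and Grace), so the eccentricity of Theo is 4.

4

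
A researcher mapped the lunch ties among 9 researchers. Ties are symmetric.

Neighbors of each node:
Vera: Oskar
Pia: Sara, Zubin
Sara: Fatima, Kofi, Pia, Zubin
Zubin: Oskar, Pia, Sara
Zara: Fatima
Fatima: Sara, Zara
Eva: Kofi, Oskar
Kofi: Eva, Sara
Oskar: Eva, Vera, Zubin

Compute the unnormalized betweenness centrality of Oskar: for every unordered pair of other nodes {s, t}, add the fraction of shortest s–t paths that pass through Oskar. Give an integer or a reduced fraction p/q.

17/2

Pairs whose geodesics pass through Oskar — Vera–Zubin: 1; Vera–Eva: 1; Vera–Fatima: 1; Vera–Sara: 1; Vera–Zara: 1; Vera–Kofi: 1; Vera–Pia: 1; Zubin–Eva: 1; Eva–Pia: 1/2.
All other pairs contribute 0.
Summing the contributions gives betweenness(Oskar) = 17/2.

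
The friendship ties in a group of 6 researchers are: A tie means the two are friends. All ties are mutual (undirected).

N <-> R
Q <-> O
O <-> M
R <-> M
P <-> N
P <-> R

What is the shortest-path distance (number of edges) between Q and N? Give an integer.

4

One shortest route is Q – O – M – R – N, which uses 4 edges, and at distance 3 from Q we only reach {R}, which does not include N. So d(Q,N) = 4.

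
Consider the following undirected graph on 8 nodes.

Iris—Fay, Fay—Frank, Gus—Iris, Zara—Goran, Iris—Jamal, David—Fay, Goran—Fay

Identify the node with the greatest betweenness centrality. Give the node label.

Fay

Unnormalized betweenness of each node: David:0, Fay:17, Frank:0, Goran:6, Gus:0, Iris:11, Jamal:0, Zara:0.
Fay has the largest value, 17, making it the main broker — the node through which the most shortest paths run.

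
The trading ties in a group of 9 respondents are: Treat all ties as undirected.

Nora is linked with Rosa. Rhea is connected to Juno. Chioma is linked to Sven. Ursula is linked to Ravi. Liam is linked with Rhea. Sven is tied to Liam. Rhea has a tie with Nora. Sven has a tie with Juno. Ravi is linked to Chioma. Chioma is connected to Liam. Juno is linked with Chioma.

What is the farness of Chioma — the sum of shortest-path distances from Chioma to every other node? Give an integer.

Distances from Chioma: Juno:1, Liam:1, Nora:3, Ravi:1, Rhea:2, Rosa:4, Sven:1, Ursula:2.
Sum = 1 + 1 + 3 + 1 + 2 + 4 + 1 + 2 = 15.

15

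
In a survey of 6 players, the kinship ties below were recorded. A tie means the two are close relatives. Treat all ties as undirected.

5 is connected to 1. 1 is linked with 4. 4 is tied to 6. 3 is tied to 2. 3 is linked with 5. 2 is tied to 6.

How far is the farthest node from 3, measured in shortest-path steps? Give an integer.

3

Distances from 3: 1:2, 2:1, 4:3, 5:1, 6:2.
The largest is 3 (to 4), so the eccentricity of 3 is 3.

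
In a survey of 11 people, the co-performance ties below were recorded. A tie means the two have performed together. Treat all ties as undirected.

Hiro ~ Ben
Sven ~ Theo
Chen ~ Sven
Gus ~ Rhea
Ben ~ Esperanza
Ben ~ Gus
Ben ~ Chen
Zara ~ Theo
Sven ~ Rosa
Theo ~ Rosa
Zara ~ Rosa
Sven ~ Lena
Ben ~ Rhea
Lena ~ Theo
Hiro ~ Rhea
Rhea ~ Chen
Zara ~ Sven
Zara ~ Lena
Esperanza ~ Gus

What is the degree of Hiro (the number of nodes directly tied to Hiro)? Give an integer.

2

Hiro is directly tied to Ben and Rhea. That is 2 neighbors, so the degree of Hiro is 2.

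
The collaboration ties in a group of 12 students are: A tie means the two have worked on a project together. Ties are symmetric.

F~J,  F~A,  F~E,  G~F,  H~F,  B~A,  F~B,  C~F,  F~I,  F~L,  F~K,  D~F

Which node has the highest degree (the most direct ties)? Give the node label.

F

Degrees — A:2, B:2, C:1, D:1, E:1, F:11, G:1, H:1, I:1, J:1, K:1, L:1.
The maximum is 11, attained only by F.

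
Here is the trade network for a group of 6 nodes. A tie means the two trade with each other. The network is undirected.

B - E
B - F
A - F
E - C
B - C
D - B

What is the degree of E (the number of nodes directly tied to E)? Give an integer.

2

E is directly tied to B and C. That is 2 neighbors, so the degree of E is 2.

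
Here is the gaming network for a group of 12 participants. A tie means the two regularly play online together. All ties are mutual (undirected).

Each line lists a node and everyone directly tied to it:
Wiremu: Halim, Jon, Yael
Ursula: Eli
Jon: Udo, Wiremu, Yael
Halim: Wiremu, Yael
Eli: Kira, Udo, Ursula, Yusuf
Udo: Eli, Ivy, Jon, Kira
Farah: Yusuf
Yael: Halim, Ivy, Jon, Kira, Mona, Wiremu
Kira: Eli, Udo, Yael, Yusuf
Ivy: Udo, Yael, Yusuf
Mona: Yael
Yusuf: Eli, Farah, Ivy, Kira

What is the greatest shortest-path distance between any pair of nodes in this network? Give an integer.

Eccentricity of each node (its greatest distance to any other): Eli:3, Farah:4, Halim:4, Ivy:3, Jon:4, Kira:2, Mona:4, Udo:3, Ursula:4, Wiremu:4, Yael:3, Yusuf:3.
The maximum eccentricity is 4, realized for instance by the pair Jon–Farah via Jon – Yael – Ivy – Yusuf – Farah. So the diameter is 4.

4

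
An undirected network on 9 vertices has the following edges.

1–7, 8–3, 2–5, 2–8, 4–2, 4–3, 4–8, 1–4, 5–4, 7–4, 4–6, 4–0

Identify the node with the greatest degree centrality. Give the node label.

4

Degrees — 0:1, 1:2, 2:3, 3:2, 4:8, 5:2, 6:1, 7:2, 8:3.
The maximum is 8, attained only by 4.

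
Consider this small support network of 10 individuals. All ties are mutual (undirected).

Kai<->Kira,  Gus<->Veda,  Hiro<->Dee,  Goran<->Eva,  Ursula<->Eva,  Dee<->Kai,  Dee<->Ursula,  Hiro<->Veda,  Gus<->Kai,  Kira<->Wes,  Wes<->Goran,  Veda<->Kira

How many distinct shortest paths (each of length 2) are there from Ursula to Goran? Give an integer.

The shortest distance is 2, and the only length-2 path is Ursula–Eva–Goran. So there is exactly 1 shortest path.

1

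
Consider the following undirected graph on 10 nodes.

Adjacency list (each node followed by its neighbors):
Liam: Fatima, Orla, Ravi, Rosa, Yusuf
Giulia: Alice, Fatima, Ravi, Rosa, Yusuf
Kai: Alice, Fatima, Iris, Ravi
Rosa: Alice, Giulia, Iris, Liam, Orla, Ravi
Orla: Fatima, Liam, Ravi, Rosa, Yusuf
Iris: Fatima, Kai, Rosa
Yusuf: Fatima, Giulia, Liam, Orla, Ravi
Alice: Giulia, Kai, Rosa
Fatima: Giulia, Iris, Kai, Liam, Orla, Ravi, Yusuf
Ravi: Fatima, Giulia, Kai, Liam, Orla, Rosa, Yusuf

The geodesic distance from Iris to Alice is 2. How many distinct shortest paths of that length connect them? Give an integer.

2

The shortest distance is 2. The length-2 paths are: Iris–Kai–Alice; Iris–Rosa–Alice.
That gives 2 distinct shortest paths.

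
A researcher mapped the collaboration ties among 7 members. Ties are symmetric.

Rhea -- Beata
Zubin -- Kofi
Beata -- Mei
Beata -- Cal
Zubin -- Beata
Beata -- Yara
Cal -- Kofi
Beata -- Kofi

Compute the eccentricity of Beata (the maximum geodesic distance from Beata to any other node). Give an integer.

Distances from Beata: Cal:1, Kofi:1, Mei:1, Rhea:1, Yara:1, Zubin:1.
The largest is 1 (to Kofi, Rhea, Cal, Yara, Mei, and Zubin), so the eccentricity of Beata is 1.

1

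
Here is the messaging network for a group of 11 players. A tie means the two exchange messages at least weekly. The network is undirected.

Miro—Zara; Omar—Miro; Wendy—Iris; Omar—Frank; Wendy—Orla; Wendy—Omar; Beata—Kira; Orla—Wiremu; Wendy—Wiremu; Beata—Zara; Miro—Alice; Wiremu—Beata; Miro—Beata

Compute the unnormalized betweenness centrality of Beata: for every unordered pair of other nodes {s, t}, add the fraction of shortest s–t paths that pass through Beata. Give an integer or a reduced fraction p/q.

Pairs whose geodesics pass through Beata — Kira–Wiremu: 1; Kira–Frank: 1; Kira–Wendy: 1; Kira–Omar: 1; Kira–Iris: 1; Kira–Miro: 1; Kira–Zara: 1; Kira–Orla: 1; Kira–Alice: 1; Wiremu–Miro: 1; Wiremu–Zara: 1; Wiremu–Alice: 1; Wendy–Zara: 1/2; Iris–Zara: 1/2 … (+3 more pairs).
All other pairs contribute 0.
Summing the contributions gives betweenness(Beata) = 15.

15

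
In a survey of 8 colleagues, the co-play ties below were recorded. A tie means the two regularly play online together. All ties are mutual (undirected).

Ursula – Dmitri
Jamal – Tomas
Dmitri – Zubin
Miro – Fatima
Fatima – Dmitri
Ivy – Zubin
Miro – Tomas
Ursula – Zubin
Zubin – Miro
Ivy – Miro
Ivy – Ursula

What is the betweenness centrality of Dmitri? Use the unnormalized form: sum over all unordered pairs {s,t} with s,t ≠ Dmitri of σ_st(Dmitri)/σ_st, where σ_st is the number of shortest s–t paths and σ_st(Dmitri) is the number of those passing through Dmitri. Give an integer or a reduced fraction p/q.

3/2

Pairs whose geodesics pass through Dmitri — Fatima–Zubin: 1/2; Fatima–Ursula: 1.
All other pairs contribute 0.
Summing the contributions gives betweenness(Dmitri) = 3/2.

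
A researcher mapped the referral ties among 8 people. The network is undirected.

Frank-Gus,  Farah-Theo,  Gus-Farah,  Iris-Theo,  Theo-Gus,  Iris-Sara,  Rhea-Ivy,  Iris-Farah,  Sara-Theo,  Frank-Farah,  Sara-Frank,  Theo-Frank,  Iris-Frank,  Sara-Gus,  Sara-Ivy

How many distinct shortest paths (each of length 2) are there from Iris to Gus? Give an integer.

The shortest distance is 2. The length-2 paths are: Iris–Farah–Gus; Iris–Theo–Gus; Iris–Sara–Gus; Iris–Frank–Gus.
That gives 4 distinct shortest paths.

4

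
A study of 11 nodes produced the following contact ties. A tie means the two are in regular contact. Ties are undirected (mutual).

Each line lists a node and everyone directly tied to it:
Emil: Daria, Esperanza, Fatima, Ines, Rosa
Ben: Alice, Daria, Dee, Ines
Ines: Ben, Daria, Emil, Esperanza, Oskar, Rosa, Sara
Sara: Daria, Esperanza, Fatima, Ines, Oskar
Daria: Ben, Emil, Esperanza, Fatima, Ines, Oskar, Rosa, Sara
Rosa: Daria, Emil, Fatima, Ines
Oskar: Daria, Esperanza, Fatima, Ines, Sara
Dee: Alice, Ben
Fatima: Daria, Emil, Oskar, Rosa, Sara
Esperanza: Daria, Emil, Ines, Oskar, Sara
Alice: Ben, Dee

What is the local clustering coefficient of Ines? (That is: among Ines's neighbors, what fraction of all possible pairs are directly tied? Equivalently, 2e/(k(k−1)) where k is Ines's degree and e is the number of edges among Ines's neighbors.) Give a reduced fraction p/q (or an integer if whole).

11/21

Ines's neighbors: Ben, Daria, Emil, Esperanza, Oskar, Rosa, and Sara (k = 7).
Possible neighbor pairs: C(7,2) = 21. Edges among them: Ben–Daria, Daria–Emil, Daria–Esperanza, Daria–Oskar, Daria–Rosa, Daria–Sara, Emil–Esperanza, Emil–Rosa, Esperanza–Oskar, Esperanza–Sara, Oskar–Sara → e = 11.
Clustering(Ines) = 11/21.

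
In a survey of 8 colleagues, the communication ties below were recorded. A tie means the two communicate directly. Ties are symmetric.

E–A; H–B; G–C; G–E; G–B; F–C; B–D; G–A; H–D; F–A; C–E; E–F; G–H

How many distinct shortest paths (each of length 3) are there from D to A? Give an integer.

The shortest distance is 3. The length-3 paths are: D–B–G–A; D–H–G–A.
That gives 2 distinct shortest paths.

2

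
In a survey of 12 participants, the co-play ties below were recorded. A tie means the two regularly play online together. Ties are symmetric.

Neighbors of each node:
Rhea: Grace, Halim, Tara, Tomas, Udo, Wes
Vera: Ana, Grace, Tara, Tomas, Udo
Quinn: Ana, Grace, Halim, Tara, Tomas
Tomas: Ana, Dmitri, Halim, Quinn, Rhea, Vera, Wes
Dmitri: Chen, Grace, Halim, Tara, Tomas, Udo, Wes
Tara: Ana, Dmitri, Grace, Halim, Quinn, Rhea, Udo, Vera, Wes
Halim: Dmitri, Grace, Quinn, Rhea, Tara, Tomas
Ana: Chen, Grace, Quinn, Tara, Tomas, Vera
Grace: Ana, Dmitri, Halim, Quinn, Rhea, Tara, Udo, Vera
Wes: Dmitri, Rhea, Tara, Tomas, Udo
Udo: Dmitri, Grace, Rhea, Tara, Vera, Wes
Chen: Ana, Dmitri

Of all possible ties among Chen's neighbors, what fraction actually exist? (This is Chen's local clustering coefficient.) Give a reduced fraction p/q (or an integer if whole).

Chen's neighbors: Ana and Dmitri (k = 2).
Possible neighbor pairs: C(2,2) = 1. Edges among them: none → e = 0.
Clustering(Chen) = 0/1.

0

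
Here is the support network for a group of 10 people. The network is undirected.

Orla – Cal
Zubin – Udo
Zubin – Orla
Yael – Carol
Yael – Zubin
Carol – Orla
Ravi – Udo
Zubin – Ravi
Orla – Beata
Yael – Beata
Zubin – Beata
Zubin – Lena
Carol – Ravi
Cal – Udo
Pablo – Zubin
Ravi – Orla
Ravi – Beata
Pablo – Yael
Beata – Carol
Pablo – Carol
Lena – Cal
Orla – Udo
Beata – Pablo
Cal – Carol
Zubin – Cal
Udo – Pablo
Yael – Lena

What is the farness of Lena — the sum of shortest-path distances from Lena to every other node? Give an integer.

Distances from Lena: Beata:2, Cal:1, Carol:2, Orla:2, Pablo:2, Ravi:2, Udo:2, Yael:1, Zubin:1.
Sum = 2 + 1 + 2 + 2 + 2 + 2 + 2 + 1 + 1 = 15.

15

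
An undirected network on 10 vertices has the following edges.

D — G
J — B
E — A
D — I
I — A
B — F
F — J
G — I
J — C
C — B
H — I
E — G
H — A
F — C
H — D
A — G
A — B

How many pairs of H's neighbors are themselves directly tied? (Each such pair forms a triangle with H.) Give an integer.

H's neighbors: A, D, and I.
Neighbor pairs that are themselves tied: H–A–I; H–D–I. Each forms one triangle with H, for 2 in total.

2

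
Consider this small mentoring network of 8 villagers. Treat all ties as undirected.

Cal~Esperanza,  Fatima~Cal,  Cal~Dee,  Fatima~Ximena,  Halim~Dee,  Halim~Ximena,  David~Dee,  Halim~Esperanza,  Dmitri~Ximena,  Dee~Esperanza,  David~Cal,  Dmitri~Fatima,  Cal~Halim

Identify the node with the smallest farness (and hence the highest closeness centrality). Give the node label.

Cal

Farness (sum of distances to all others) for each node — Cal:9, David:14, Dee:11, Dmitri:15, Esperanza:12, Fatima:11, Halim:10, Ximena:12.
The smallest farness is 9, for Cal, so Cal has the highest closeness.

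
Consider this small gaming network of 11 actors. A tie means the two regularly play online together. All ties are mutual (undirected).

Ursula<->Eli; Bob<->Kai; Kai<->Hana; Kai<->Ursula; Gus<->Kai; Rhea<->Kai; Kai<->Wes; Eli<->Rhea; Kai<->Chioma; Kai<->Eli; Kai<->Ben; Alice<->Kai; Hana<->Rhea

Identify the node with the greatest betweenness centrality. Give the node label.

Unnormalized betweenness of each node: Alice:0, Ben:0, Bob:0, Chioma:0, Eli:1/2, Gus:0, Hana:0, Kai:41, Rhea:1/2, Ursula:0, Wes:0.
Kai has the largest value, 41, making it the main broker — the node through which the most shortest paths run.

Kai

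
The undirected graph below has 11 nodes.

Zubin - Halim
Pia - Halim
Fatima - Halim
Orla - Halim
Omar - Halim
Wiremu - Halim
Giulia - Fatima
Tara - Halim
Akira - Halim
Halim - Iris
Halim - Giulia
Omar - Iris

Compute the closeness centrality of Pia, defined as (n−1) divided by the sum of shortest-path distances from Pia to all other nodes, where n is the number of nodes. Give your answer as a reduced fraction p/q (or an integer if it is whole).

10/19

Distances from Pia: Akira:2, Fatima:2, Giulia:2, Halim:1, Iris:2, Omar:2, Orla:2, Tara:2, Wiremu:2, Zubin:2. Sum = 19.
n = 11, so closeness = 10/19.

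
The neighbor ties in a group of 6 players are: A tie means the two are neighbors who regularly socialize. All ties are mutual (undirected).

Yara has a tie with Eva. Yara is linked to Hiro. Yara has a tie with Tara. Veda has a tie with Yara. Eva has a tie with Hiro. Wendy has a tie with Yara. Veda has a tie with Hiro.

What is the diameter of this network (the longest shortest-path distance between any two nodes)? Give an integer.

2

Eccentricity of each node (its greatest distance to any other): Eva:2, Hiro:2, Tara:2, Veda:2, Wendy:2, Yara:1.
The maximum eccentricity is 2, realized for instance by the pair Tara–Hiro via Tara – Yara – Hiro. So the diameter is 2.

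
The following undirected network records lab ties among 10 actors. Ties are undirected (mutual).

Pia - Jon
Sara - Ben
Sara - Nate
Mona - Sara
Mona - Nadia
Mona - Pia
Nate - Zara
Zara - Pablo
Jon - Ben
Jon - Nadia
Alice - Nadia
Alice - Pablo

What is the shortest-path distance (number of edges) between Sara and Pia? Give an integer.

2

One shortest route is Sara – Mona – Pia, which uses 2 edges, and Sara and Pia are not directly tied, so nothing shorter exists. So d(Sara,Pia) = 2.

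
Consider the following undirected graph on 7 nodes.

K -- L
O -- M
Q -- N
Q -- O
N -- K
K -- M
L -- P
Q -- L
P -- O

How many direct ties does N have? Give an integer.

2

N is directly tied to K and Q. That is 2 neighbors, so the degree of N is 2.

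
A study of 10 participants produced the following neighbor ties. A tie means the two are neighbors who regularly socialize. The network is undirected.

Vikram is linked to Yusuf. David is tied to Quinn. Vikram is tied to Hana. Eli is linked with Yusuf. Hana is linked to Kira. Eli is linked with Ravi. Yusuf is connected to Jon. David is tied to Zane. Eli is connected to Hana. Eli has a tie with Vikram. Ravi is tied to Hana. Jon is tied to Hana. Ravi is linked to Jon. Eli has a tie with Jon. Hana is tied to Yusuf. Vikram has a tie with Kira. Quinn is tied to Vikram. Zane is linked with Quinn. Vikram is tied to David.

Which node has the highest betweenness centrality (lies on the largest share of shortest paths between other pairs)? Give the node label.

Unnormalized betweenness of each node: David:7/2, Eli:11/3, Hana:20/3, Jon:1/3, Kira:0, Quinn:7/2, Ravi:0, Vikram:19, Yusuf:4/3, Zane:0.
Vikram has the largest value, 19, making it the main broker — the node through which the most shortest paths run.

Vikram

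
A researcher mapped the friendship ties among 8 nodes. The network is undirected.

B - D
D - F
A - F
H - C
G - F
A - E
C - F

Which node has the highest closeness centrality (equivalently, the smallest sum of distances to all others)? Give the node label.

F

Farness (sum of distances to all others) for each node — A:14, B:20, C:14, D:14, E:20, F:10, G:16, H:20.
The smallest farness is 10, for F, so F has the highest closeness.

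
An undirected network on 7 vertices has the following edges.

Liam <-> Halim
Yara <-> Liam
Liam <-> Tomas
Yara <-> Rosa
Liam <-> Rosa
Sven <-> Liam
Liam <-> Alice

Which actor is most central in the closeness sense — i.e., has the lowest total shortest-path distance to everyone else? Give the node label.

Farness (sum of distances to all others) for each node — Alice:11, Halim:11, Liam:6, Rosa:10, Sven:11, Tomas:11, Yara:10.
The smallest farness is 6, for Liam, so Liam has the highest closeness.

Liam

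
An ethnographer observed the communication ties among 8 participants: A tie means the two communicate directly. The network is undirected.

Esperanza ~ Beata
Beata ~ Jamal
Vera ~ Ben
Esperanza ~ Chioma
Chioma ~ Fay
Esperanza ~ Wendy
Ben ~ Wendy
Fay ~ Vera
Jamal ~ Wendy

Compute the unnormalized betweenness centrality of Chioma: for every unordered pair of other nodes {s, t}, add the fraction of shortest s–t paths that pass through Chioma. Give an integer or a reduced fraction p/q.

Pairs whose geodesics pass through Chioma — Wendy–Fay: 1/2; Vera–Esperanza: 1/2; Vera–Beata: 1/3; Fay–Esperanza: 1; Fay–Beata: 1; Fay–Jamal: 2/3.
All other pairs contribute 0.
Summing the contributions gives betweenness(Chioma) = 4.

4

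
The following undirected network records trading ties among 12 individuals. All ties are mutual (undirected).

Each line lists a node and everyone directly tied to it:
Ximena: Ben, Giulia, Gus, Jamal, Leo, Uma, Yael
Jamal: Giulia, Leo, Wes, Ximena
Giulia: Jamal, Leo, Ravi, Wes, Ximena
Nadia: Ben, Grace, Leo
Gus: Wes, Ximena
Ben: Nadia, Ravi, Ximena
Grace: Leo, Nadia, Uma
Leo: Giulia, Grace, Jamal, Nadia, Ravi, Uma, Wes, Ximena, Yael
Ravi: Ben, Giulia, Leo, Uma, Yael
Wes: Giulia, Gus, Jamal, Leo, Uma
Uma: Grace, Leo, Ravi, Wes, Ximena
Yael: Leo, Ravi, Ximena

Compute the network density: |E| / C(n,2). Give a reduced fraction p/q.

9/22

There are 27 edges and 12 nodes, so the maximum possible is C(12,2) = 66.
Density = 27/66 = 9/22.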